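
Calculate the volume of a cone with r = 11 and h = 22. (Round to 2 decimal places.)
Volume = (1/3) * pi * r² * h
Volume = (1/3) * pi * 11² * 22
Volume = (1/3) * pi * 121 * 22
Volume = (1/3) * pi * 2662
Volume = 2787.64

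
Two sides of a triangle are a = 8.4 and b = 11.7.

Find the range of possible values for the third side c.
By the triangle inequality: |a - b| < c < a + b
|8.4 - 11.7| < c < 8.4 + 11.7
3.3 < c < 20.1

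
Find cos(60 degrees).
cos(60 degrees) = 1/2
Decimal approximation: 0.5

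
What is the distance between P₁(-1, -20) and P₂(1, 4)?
Using the distance formula: d = sqrt((x₂-x₁)² + (y₂-y₁)²)
dx = 1 - (-1) = 2
dy = 4 - (-20) = 24
d = sqrt(2² + 24²) = sqrt(4 + 576) = sqrt(580) = 24.08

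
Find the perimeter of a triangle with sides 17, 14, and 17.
Perimeter = sum of all sides
Perimeter = 17 + 14 + 17
Perimeter = 48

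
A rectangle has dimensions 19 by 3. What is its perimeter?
Perimeter = 2 * (length + width)
Perimeter = 2 * (19 + 3)
Perimeter = 2 * 22
Perimeter = 44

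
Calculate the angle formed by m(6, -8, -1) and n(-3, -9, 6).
m·n = 48, |m|² = 101, |n|² = 126
cos θ = 48/√12726 ≈ 0.4255
θ ≈ 64.82°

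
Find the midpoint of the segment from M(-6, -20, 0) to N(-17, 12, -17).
Midpoint = ((-6-17)/2, (-20+12)/2, (0-17)/2) = (-11.5, -4, -8.5)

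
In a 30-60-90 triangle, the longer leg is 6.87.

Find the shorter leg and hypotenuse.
In a 30-60-90 triangle, sides are in ratio 1 : √3 : 2.
Long leg = short leg·√3  →  short leg = 6.87/√3 = 3.966
Hypotenuse = 2·(short leg) = 2·6.87/√3 = 7.933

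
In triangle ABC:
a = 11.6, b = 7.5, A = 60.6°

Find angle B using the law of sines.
sin(B)/b = sin(A)/a
sin(B) = b·sin(A)/a = 7.5·sin(60.6°)/11.6 = 0.563285
B = arcsin(0.563285) = 34.28°  (b ≤ a, so B ≤ A and the acute solution is unique)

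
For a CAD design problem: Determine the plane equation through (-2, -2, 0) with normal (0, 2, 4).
d = n·P = (0)(-2) + (2)(-2) + (4)(0) = -4
Plane: 2y + 4z = -4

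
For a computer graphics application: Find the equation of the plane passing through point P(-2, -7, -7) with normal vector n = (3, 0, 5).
d = n·P = (3)(-2) + (0)(-7) + (5)(-7) = -41
Plane: 3x + 5z = -41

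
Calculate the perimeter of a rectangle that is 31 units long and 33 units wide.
Perimeter = 2 * (length + width)
Perimeter = 2 * (31 + 33)
Perimeter = 2 * 64
Perimeter = 128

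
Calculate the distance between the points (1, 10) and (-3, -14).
Using the distance formula: d = sqrt((x₂-x₁)² + (y₂-y₁)²)
dx = (-3) - 1 = -4
dy = (-14) - 10 = -24
d = sqrt((-4)² + (-24)²) = sqrt(16 + 576) = sqrt(592) = 24.33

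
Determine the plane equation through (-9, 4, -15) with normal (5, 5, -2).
d = n·P = (5)(-9) + (5)(4) + (-2)(-15) = 5
Plane: 5x + 5y - 2z = 5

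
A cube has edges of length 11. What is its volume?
Volume = s³
Volume = 11³
Volume = 1331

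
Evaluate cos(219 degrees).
cos(219 degrees) = -0.7771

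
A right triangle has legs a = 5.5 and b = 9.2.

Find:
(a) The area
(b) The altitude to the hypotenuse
(a) Area = ½ab = ½·5.5·9.2 = 25.3
(b) Hypotenuse c = √(5.5² + 9.2²) = √114.89 = 10.7187
    Area = ½·c·h_c  →  h_c = 2·Area/c = 2·25.3/10.7187 = 4.721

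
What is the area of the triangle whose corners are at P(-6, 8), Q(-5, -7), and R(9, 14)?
Using the coordinate formula: Area = (1/2)|x₁(y₂-y₃) + x₂(y₃-y₁) + x₃(y₁-y₂)|
Area = (1/2)|(-6)((-7)-14) + (-5)(14-8) + 9(8-(-7))|
Area = (1/2)|(-6)*(-21) + (-5)*6 + 9*15|
Area = (1/2)|126 + (-30) + 135|
Area = (1/2)*231 = 115.50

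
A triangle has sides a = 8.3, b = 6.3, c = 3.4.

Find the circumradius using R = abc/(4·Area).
s = (a+b+c)/2 = 9
Area = √(s(s-a)(s-b)(s-c)) = √(9·0.7·2.7·5.6) = 9.75992
R = abc/(4·Area) = (8.3·6.3·3.4)/(4·9.75992) = 177.786/39.03968 = 4.554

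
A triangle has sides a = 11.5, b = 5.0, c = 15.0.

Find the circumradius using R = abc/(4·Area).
s = (a+b+c)/2 = 15.75
Area = √(s(s-a)(s-b)(s-c)) = √(15.75·4.25·10.75·0.75) = 23.2311
R = abc/(4·Area) = (11.5·5.0·15.0)/(4·23.2311) = 862.5/92.9244 = 9.282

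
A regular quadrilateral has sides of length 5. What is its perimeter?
Perimeter = number of sides * side length
Perimeter = 4 * 5
Perimeter = 20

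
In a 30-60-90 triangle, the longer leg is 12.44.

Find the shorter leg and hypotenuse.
In a 30-60-90 triangle, sides are in ratio 1 : √3 : 2.
Long leg = short leg·√3  →  short leg = 12.44/√3 = 7.182
Hypotenuse = 2·(short leg) = 2·12.44/√3 = 14.36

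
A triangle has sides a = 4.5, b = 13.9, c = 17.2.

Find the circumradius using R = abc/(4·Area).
s = (a+b+c)/2 = 17.8
Area = √(s(s-a)(s-b)(s-c)) = √(17.8·13.3·3.9·0.6) = 23.5366
R = abc/(4·Area) = (4.5·13.9·17.2)/(4·23.5366) = 1075.86/94.1464 = 11.43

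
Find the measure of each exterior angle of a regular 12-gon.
Exterior angle of a regular n-gon = 360/n
Exterior angle = 360/12
Exterior angle = 30 degrees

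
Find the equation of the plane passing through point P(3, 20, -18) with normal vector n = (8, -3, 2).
d = n·P = (8)(3) + (-3)(20) + (2)(-18) = -72
Plane: 8x - 3y + 2z = -72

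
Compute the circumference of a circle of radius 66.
Circumference = 2 * pi * r
Circumference = 2 * pi * 66
Circumference = 414.69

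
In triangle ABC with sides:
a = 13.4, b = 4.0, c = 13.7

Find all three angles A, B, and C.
By the law of cosines:
cos(A) = (b² + c² - a²)/(2bc) = 0.220164  →  A = 77.28°
cos(B) = (a² + c² - b²)/(2ac) = 0.956667  →  B = 16.93°
cos(C) = (a² + b² - c²)/(2ab) = 0.073414  →  C = 85.79°
Check: A + B + C = 180.0° ✓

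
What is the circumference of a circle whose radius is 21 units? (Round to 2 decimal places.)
Circumference = 2 * pi * r
Circumference = 2 * pi * 21
Circumference = 131.95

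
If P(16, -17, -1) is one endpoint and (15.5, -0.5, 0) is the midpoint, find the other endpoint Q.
Q = (2×15.5 - 16, 2×(-0.5) - (-17), 2×0 - (-1)) = (15, 16, 1)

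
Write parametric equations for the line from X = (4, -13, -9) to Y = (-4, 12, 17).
Direction vector d = Y - X = (-8, 25, 26)
x = 4 - 8t, y = -13 + 25t, z = -9 + 26t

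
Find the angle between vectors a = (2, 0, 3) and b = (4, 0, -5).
a·b = -7, |a|² = 13, |b|² = 41
cos θ = -7/√533 ≈ -0.3032
θ ≈ 107.7°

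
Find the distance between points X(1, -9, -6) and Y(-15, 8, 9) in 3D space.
d = √[(-16)² + (17)² + (15)²] = √770 = 27.75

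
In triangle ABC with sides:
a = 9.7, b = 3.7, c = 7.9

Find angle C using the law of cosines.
cos(C) = (a² + b² - c²)/(2ab)
cos(C) = (9.7² + 3.7² - 7.9²)/(2·9.7·3.7) = 45.37/71.78 = 0.632070
C = arccos(0.632070) = 50.8°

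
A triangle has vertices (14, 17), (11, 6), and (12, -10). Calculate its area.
Using the coordinate formula: Area = (1/2)|x₁(y₂-y₃) + x₂(y₃-y₁) + x₃(y₁-y₂)|
Area = (1/2)|14(6-(-10)) + 11((-10)-17) + 12(17-6)|
Area = (1/2)|14*16 + 11*(-27) + 12*11|
Area = (1/2)|224 + (-297) + 132|
Area = (1/2)*59 = 29.50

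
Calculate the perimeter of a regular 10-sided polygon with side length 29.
Perimeter = number of sides * side length
Perimeter = 10 * 29
Perimeter = 290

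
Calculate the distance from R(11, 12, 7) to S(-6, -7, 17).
d = √[(-17)² + (-19)² + (10)²] = √750 = 27.39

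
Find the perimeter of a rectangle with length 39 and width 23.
Perimeter = 2 * (length + width)
Perimeter = 2 * (39 + 23)
Perimeter = 2 * 62
Perimeter = 124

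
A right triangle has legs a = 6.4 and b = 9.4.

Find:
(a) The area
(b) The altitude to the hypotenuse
(a) Area = ½ab = ½·6.4·9.4 = 30.08
(b) Hypotenuse c = √(6.4² + 9.4²) = √129.32 = 11.3719
    Area = ½·c·h_c  →  h_c = 2·Area/c = 2·30.08/11.3719 = 5.29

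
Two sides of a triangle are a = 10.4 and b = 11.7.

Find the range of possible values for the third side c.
By the triangle inequality: |a - b| < c < a + b
|10.4 - 11.7| < c < 10.4 + 11.7
1.3 < c < 22.1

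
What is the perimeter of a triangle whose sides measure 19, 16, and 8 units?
Perimeter = sum of all sides
Perimeter = 19 + 16 + 8
Perimeter = 43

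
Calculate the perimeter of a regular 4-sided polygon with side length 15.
Perimeter = number of sides * side length
Perimeter = 4 * 15
Perimeter = 60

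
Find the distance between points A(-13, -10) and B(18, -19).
Using the distance formula: d = sqrt((x₂-x₁)² + (y₂-y₁)²)
dx = 18 - (-13) = 31
dy = (-19) - (-10) = -9
d = sqrt(31² + (-9)²) = sqrt(961 + 81) = sqrt(1042) = 32.28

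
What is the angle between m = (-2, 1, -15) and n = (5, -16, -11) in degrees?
m·n = 139, |m|² = 230, |n|² = 402
cos θ = 139/√92460 ≈ 0.4571
θ ≈ 62.8°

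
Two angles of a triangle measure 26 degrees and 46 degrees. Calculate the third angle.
Sum of angles in a triangle = 180 degrees
Third angle = 180 - 26 - 46
Third angle = 108 degrees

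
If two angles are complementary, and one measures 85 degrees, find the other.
Complementary angles sum to 90 degrees.
Other angle = 90 - 85
Other angle = 5 degrees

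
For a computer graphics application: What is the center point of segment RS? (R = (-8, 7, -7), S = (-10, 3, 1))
Midpoint = ((-8-10)/2, (7+3)/2, (-7+1)/2) = (-9, 5, -3)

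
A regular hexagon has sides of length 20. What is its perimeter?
Perimeter = number of sides * side length
Perimeter = 6 * 20
Perimeter = 120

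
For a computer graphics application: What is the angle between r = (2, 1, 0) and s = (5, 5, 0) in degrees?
r·s = 15, |r|² = 5, |s|² = 50
cos θ = 15/√250 ≈ 0.9487
θ ≈ 18.43°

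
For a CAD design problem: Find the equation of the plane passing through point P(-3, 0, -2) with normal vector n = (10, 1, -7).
d = n·P = (10)(-3) + (1)(0) + (-7)(-2) = -16
Plane: 10x + y - 7z = -16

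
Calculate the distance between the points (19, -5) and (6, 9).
Using the distance formula: d = sqrt((x₂-x₁)² + (y₂-y₁)²)
dx = 6 - 19 = -13
dy = 9 - (-5) = 14
d = sqrt((-13)² + 14²) = sqrt(169 + 196) = sqrt(365) = 19.10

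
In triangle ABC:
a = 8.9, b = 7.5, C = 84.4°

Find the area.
Using A = ½ab·sin(C):
A = ½·8.9·7.5·sin(84.4°) = ½·66.75·0.995227 = 33.22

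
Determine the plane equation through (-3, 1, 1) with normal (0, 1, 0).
d = n·P = (0)(-3) + (1)(1) + (0)(1) = 1
Plane: y = 1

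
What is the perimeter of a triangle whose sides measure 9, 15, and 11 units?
Perimeter = sum of all sides
Perimeter = 9 + 15 + 11
Perimeter = 35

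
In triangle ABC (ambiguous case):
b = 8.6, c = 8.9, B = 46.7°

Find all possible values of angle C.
sin(C)/c = sin(B)/b  →  sin(C) = c·sin(B)/b = 8.9·sin(46.7°)/8.6 = 0.753160
C₁ = arcsin(0.753160) = 48.86°,  C₂ = 180° - C₁ = 131.14°
Check C₂: A = 180° - 46.7° - 131.14° = 2.16° > 0 ✓
C = 48.86° or C = 131.14° (two solutions)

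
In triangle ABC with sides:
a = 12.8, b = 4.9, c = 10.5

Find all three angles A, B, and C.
By the law of cosines:
cos(A) = (b² + c² - a²)/(2bc) = -0.287464  →  A = 106.7°
cos(B) = (a² + c² - b²)/(2ac) = 0.930357  →  B = 21.51°
cos(C) = (a² + b² - c²)/(2ab) = 0.618622  →  C = 51.78°
Check: A + B + C = 180.0° ✓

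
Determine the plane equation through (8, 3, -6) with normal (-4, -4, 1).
d = n·P = (-4)(8) + (-4)(3) + (1)(-6) = -50
Plane: -4x - 4y + z = -50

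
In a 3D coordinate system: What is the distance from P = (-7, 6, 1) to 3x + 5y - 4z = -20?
d = |3(-7) + 5(6) + (-4)(1) - (-20)| / √(3² + 5² + (-4)²) = 25/√50 = 3.536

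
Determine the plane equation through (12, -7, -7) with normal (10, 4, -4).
d = n·P = (10)(12) + (4)(-7) + (-4)(-7) = 120
Plane: 10x + 4y - 4z = 120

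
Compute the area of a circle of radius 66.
Area = pi * r²
Area = pi * 66²
Area = pi * 4356
Area = 13684.78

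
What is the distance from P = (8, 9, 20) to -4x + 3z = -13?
d = |(-4)(8) + 0(9) + 3(20) - (-13)| / √((-4)² + 0² + 3²) = 41/√25 = 8.2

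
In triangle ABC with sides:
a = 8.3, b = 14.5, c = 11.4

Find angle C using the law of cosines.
cos(C) = (a² + b² - c²)/(2ab)
cos(C) = (8.3² + 14.5² - 11.4²)/(2·8.3·14.5) = 149.18/240.7 = 0.619776
C = arccos(0.619776) = 51.7°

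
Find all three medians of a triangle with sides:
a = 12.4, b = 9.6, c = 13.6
Using m_x = ½√(2y² + 2z² - x²):
m_a = ½√(2·9.6² + 2·13.6² - 12.4²) = ½√400.48 = 10.01
m_b = ½√(2·12.4² + 2·13.6² - 9.6²) = ½√585.28 = 12.1
m_c = ½√(2·12.4² + 2·9.6² - 13.6²) = ½√306.88 = 8.759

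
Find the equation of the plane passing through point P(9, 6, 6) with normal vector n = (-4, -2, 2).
d = n·P = (-4)(9) + (-2)(6) + (2)(6) = -36
Plane: -4x - 2y + 2z = -36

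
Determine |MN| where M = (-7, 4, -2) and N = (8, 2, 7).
d = √[(15)² + (-2)² + (9)²] = √310 = 17.61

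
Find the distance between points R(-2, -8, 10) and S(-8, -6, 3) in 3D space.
d = √[(-6)² + (2)² + (-7)²] = √89 = 9.434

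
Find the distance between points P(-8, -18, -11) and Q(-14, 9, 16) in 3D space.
d = √[(-6)² + (27)² + (27)²] = √1494 = 38.65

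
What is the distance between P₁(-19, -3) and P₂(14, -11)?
Using the distance formula: d = sqrt((x₂-x₁)² + (y₂-y₁)²)
dx = 14 - (-19) = 33
dy = (-11) - (-3) = -8
d = sqrt(33² + (-8)²) = sqrt(1089 + 64) = sqrt(1153) = 33.96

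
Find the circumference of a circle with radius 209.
Circumference = 2 * pi * r
Circumference = 2 * pi * 209
Circumference = 1313.19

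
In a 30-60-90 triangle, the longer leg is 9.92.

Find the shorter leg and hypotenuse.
In a 30-60-90 triangle, sides are in ratio 1 : √3 : 2.
Long leg = short leg·√3  →  short leg = 9.92/√3 = 5.727
Hypotenuse = 2·(short leg) = 2·9.92/√3 = 11.45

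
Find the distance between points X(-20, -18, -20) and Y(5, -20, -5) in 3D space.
d = √[(25)² + (-2)² + (15)²] = √854 = 29.22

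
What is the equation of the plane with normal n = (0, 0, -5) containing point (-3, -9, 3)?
d = n·P = (0)(-3) + (0)(-9) + (-5)(3) = -15
Plane: -5z = -15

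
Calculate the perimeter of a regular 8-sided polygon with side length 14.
Perimeter = number of sides * side length
Perimeter = 8 * 14
Perimeter = 112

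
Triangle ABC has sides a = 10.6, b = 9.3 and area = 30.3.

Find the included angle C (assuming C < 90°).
Area = ½ab·sin(C)  →  sin(C) = 2·Area/(ab)
sin(C) = 2·30.3/(10.6·9.3) = 0.614729
C = arcsin(0.614729) = 37.93°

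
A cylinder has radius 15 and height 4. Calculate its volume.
Volume = pi * r² * h
Volume = pi * 15² * 4
Volume = pi * 225 * 4
Volume = pi * 900
Volume = 2827.43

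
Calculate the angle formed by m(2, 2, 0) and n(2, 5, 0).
m·n = 14, |m|² = 8, |n|² = 29
cos θ = 14/√232 ≈ 0.9191
θ ≈ 23.2°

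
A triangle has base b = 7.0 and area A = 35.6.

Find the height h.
A = ½bh  →  h = 2A/b
h = 2·35.6/7.0 = 10.17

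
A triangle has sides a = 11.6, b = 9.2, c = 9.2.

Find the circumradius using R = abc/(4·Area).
s = (a+b+c)/2 = 15
Area = √(s(s-a)(s-b)(s-c)) = √(15·3.4·5.8·5.8) = 41.4203
R = abc/(4·Area) = (11.6·9.2·9.2)/(4·41.4203) = 981.824/165.6812 = 5.926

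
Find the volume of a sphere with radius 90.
Volume = (4/3) * pi * r³
Volume = (4/3) * pi * 90³
Volume = (4/3) * pi * 729000
Volume = 3053628.06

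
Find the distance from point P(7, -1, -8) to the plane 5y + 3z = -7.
d = |0(7) + 5(-1) + 3(-8) - (-7)| / √(0² + 5² + 3²) = 22/√34 = 3.773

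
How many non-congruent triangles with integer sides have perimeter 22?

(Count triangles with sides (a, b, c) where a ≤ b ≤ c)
With a ≤ b ≤ c and a + b + c = 22, the triangle inequality a + b > c gives c < 22/2, so c ≤ 10.
Iterate a from 1 to ⌊p/3⌋ = 7; for each a, b ranges from a to ⌊(p−a)/2⌋ with c = p − a − b, keeping only c ≥ b.
Triples: (2, 10, 10), (3, 9, 10), (4, 8, 10), …
Count = 10 triangles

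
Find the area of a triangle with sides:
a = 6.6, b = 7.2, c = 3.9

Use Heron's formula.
s = (a+b+c)/2 = (6.6+7.2+3.9)/2 = 8.85
A = √(s(s-a)(s-b)(s-c)) = √(8.85·2.25·1.65·4.95)
A = √162.635 = 12.75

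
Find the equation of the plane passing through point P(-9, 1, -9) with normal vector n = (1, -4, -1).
d = n·P = (1)(-9) + (-4)(1) + (-1)(-9) = -4
Plane: x - 4y - z = -4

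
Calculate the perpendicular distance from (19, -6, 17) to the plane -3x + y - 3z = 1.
d = |(-3)(19) + 1(-6) + (-3)(17) - (1)| / √((-3)² + 1² + (-3)²) = 115/√19 = 26.38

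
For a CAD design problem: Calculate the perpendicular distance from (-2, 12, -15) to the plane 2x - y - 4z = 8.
d = |2(-2) + (-1)(12) + (-4)(-15) - (8)| / √(2² + (-1)² + (-4)²) = 36/√21 = 7.856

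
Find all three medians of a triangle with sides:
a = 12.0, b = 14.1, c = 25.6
Using m_x = ½√(2y² + 2z² - x²):
m_a = ½√(2·14.1² + 2·25.6² - 12.0²) = ½√1564.34 = 19.78
m_b = ½√(2·12.0² + 2·25.6² - 14.1²) = ½√1399.91 = 18.71
m_c = ½√(2·12.0² + 2·14.1² - 25.6²) = ½√30.26 = 2.75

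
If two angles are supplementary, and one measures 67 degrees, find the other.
Supplementary angles sum to 180 degrees.
Other angle = 180 - 67
Other angle = 113 degrees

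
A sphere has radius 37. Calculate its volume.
Volume = (4/3) * pi * r³
Volume = (4/3) * pi * 37³
Volume = (4/3) * pi * 50653
Volume = 212174.79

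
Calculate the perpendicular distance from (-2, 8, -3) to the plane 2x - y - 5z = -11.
d = |2(-2) + (-1)(8) + (-5)(-3) - (-11)| / √(2² + (-1)² + (-5)²) = 14/√30 = 2.556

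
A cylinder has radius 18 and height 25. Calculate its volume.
Volume = pi * r² * h
Volume = pi * 18² * 25
Volume = pi * 324 * 25
Volume = pi * 8100
Volume = 25446.90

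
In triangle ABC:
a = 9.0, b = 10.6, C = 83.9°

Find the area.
Using A = ½ab·sin(C):
A = ½·9.0·10.6·sin(83.9°) = ½·95.4·0.994338 = 47.43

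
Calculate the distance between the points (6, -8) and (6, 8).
Using the distance formula: d = sqrt((x₂-x₁)² + (y₂-y₁)²)
dx = 6 - 6 = 0
dy = 8 - (-8) = 16
d = sqrt(0² + 16²) = sqrt(0 + 256) = sqrt(256) = 16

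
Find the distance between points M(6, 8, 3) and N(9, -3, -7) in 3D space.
d = √[(3)² + (-11)² + (-10)²] = √230 = 15.17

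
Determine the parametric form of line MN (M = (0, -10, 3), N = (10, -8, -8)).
Direction vector d = N - M = (10, 2, -11)
x = 0 + 10t, y = -10 + 2t, z = 3 - 11t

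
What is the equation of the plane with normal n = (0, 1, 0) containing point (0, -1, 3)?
d = n·P = (0)(0) + (1)(-1) + (0)(3) = -1
Plane: y = -1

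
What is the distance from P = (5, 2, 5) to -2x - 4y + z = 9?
d = |(-2)(5) + (-4)(2) + 1(5) - (9)| / √((-2)² + (-4)² + 1²) = 22/√21 = 4.801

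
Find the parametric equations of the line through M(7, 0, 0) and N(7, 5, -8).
Direction vector d = N - M = (0, 5, -8)
x = 7, y = 0 + 5t, z = 0 - 8t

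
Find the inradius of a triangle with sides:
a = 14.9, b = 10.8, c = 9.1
s = (a+b+c)/2 = (14.9+10.8+9.1)/2 = 17.4
Area = √(s(s-a)(s-b)(s-c)) = √(17.4·2.5·6.6·8.3) = 48.8153
r = Area/s = 48.8153/17.4 = 2.805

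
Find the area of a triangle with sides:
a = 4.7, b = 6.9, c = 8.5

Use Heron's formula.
s = (a+b+c)/2 = (4.7+6.9+8.5)/2 = 10.05
A = √(s(s-a)(s-b)(s-c)) = √(10.05·5.35·3.15·1.55)
A = √262.52 = 16.2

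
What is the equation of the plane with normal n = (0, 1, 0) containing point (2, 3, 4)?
d = n·P = (0)(2) + (1)(3) + (0)(4) = 3
Plane: y = 3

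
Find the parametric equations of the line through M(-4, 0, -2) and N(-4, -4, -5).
Direction vector d = N - M = (0, -4, -3)
x = -4, y = 0 - 4t, z = -2 - 3t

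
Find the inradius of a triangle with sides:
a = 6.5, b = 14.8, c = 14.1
s = (a+b+c)/2 = (6.5+14.8+14.1)/2 = 17.7
Area = √(s(s-a)(s-b)(s-c)) = √(17.7·11.2·2.9·3.6) = 45.4931
r = Area/s = 45.4931/17.7 = 2.57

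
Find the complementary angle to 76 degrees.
Complementary angles sum to 90 degrees.
Other angle = 90 - 76
Other angle = 14 degrees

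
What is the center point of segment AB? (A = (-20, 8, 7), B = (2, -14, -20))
Midpoint = ((-20+2)/2, (8-14)/2, (7-20)/2) = (-9, -3, -6.5)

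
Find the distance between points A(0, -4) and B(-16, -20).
Using the distance formula: d = sqrt((x₂-x₁)² + (y₂-y₁)²)
dx = (-16) - 0 = -16
dy = (-20) - (-4) = -16
d = sqrt((-16)² + (-16)²) = sqrt(256 + 256) = sqrt(512) = 22.63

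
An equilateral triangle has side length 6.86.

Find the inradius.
For an equilateral triangle, r = s/(2√3) where s is the side.
r = 6.86/(2√3) = 6.86/3.464102 = 1.98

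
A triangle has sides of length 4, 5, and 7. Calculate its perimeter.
Perimeter = sum of all sides
Perimeter = 4 + 5 + 7
Perimeter = 16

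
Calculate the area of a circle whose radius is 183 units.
Area = pi * r²
Area = pi * 183²
Area = pi * 33489
Area = 105208.80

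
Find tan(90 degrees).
tan(90 degrees) = undefined
Decimal approximation: undefined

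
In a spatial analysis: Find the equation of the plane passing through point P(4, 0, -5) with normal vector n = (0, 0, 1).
d = n·P = (0)(4) + (0)(0) + (1)(-5) = -5
Plane: z = -5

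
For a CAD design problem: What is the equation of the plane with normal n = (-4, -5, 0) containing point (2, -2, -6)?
d = n·P = (-4)(2) + (-5)(-2) + (0)(-6) = 2
Plane: -4x - 5y = 2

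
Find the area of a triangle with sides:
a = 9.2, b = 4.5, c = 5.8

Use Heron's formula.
s = (a+b+c)/2 = (9.2+4.5+5.8)/2 = 9.75
A = √(s(s-a)(s-b)(s-c)) = √(9.75·0.55·5.25·3.95)
A = √111.205 = 10.55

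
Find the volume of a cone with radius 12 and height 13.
Volume = (1/3) * pi * r² * h
Volume = (1/3) * pi * 12² * 13
Volume = (1/3) * pi * 144 * 13
Volume = (1/3) * pi * 1872
Volume = 1960.35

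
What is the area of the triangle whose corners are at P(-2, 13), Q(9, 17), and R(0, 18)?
Using the coordinate formula: Area = (1/2)|x₁(y₂-y₃) + x₂(y₃-y₁) + x₃(y₁-y₂)|
Area = (1/2)|(-2)(17-18) + 9(18-13) + 0(13-17)|
Area = (1/2)|(-2)*(-1) + 9*5 + 0*(-4)|
Area = (1/2)|2 + 45 + 0|
Area = (1/2)*47 = 23.50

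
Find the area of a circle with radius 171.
Area = pi * r²
Area = pi * 171²
Area = pi * 29241
Area = 91863.31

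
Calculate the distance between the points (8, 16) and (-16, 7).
Using the distance formula: d = sqrt((x₂-x₁)² + (y₂-y₁)²)
dx = (-16) - 8 = -24
dy = 7 - 16 = -9
d = sqrt((-24)² + (-9)²) = sqrt(576 + 81) = sqrt(657) = 25.63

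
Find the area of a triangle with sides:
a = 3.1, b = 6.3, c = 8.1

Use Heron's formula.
s = (a+b+c)/2 = (3.1+6.3+8.1)/2 = 8.75
A = √(s(s-a)(s-b)(s-c)) = √(8.75·5.65·2.45·0.65)
A = √78.7292 = 8.873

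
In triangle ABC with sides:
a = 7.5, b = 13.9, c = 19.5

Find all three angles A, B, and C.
By the law of cosines:
cos(A) = (b² + c² - a²)/(2bc) = 0.954086  →  A = 17.43°
cos(B) = (a² + c² - b²)/(2ac) = 0.831761  →  B = 33.72°
cos(C) = (a² + b² - c²)/(2ab) = -0.627290  →  C = 128.9°
Check: A + B + C = 180.0° ✓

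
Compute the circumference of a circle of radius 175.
Circumference = 2 * pi * r
Circumference = 2 * pi * 175
Circumference = 1099.56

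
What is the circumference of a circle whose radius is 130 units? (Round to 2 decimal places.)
Circumference = 2 * pi * r
Circumference = 2 * pi * 130
Circumference = 816.81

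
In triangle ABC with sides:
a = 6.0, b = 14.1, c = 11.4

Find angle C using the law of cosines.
cos(C) = (a² + b² - c²)/(2ab)
cos(C) = (6.0² + 14.1² - 11.4²)/(2·6.0·14.1) = 104.85/169.2 = 0.619681
C = arccos(0.619681) = 51.71°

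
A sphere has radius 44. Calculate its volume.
Volume = (4/3) * pi * r³
Volume = (4/3) * pi * 44³
Volume = (4/3) * pi * 85184
Volume = 356817.90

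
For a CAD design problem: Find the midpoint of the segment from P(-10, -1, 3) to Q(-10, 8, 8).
Midpoint = ((-10-10)/2, (-1+8)/2, (3+8)/2) = (-10, 3.5, 5.5)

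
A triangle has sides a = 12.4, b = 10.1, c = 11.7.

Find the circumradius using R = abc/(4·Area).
s = (a+b+c)/2 = 17.1
Area = √(s(s-a)(s-b)(s-c)) = √(17.1·4.7·7·5.4) = 55.1179
R = abc/(4·Area) = (12.4·10.1·11.7)/(4·55.1179) = 1465.308/220.4716 = 6.646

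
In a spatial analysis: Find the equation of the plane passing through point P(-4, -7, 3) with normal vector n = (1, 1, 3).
d = n·P = (1)(-4) + (1)(-7) + (3)(3) = -2
Plane: x + y + 3z = -2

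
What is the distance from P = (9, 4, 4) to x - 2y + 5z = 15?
d = |1(9) + (-2)(4) + 5(4) - (15)| / √(1² + (-2)² + 5²) = 6/√30 = 1.095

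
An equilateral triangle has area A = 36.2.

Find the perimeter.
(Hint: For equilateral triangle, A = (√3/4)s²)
A = (√3/4)s²  →  s² = 4A/√3 = 4·36.2/√3 = 83.6003
s = 9.14332
Perimeter = 3s = 27.43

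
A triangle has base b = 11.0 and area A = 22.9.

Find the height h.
A = ½bh  →  h = 2A/b
h = 2·22.9/11.0 = 4.164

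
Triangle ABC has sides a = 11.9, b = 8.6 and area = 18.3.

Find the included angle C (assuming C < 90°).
Area = ½ab·sin(C)  →  sin(C) = 2·Area/(ab)
sin(C) = 2·18.3/(11.9·8.6) = 0.357631
C = arcsin(0.357631) = 20.95°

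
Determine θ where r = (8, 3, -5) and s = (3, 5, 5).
r·s = 14, |r|² = 98, |s|² = 59
cos θ = 14/√5782 ≈ 0.1841
θ ≈ 79.39°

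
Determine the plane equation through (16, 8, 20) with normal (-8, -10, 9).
d = n·P = (-8)(16) + (-10)(8) + (9)(20) = -28
Plane: -8x - 10y + 9z = -28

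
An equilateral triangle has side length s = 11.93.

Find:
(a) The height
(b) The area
(a) Height h = s·√3/2 = 11.93·√3/2 = 10.33
(b) Area = (√3/4)·s² = (√3/4)·11.93² = (√3/4)·142.325 = 61.63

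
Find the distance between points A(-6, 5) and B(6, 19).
Using the distance formula: d = sqrt((x₂-x₁)² + (y₂-y₁)²)
dx = 6 - (-6) = 12
dy = 19 - 5 = 14
d = sqrt(12² + 14²) = sqrt(144 + 196) = sqrt(340) = 18.44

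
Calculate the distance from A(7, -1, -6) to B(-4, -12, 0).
d = √[(-11)² + (-11)² + (6)²] = √278 = 16.67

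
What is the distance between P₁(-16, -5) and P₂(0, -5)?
Using the distance formula: d = sqrt((x₂-x₁)² + (y₂-y₁)²)
dx = 0 - (-16) = 16
dy = (-5) - (-5) = 0
d = sqrt(16² + 0²) = sqrt(256 + 0) = sqrt(256) = 16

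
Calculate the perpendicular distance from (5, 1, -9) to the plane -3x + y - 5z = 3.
d = |(-3)(5) + 1(1) + (-5)(-9) - (3)| / √((-3)² + 1² + (-5)²) = 28/√35 = 4.733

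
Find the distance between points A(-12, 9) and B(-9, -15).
Using the distance formula: d = sqrt((x₂-x₁)² + (y₂-y₁)²)
dx = (-9) - (-12) = 3
dy = (-15) - 9 = -24
d = sqrt(3² + (-24)²) = sqrt(9 + 576) = sqrt(585) = 24.19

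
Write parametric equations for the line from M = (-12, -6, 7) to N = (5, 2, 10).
Direction vector d = N - M = (17, 8, 3)
x = -12 + 17t, y = -6 + 8t, z = 7 + 3t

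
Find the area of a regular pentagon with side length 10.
For a regular 5-gon with side length s = 10:
Apothem a = s / (2*tan(pi/5)) = 10 / (2*tan(pi/5)) ≈ 6.8819
Perimeter P = 5 * 10 = 50
Area = (1/2) * P * a = (1/2) * 50 * 6.8819 = 172.05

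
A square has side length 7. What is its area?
Area = s²
Area = 7²
Area = 49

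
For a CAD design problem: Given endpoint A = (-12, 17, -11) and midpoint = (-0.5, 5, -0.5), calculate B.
B = (2×(-0.5) - (-12), 2×5 - 17, 2×(-0.5) - (-11)) = (11, -7, 10)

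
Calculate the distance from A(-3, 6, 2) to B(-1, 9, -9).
d = √[(2)² + (3)² + (-11)²] = √134 = 11.58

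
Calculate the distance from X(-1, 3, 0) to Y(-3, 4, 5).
d = √[(-2)² + (1)² + (5)²] = √30 = 5.477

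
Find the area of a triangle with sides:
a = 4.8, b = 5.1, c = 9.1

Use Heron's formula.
s = (a+b+c)/2 = (4.8+5.1+9.1)/2 = 9.5
A = √(s(s-a)(s-b)(s-c)) = √(9.5·4.7·4.4·0.4)
A = √78.584 = 8.865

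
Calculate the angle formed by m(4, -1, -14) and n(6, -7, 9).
m·n = -95, |m|² = 213, |n|² = 166
cos θ = -95/√35358 ≈ -0.5052
θ ≈ 120.3°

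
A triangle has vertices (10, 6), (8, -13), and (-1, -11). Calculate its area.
Using the coordinate formula: Area = (1/2)|x₁(y₂-y₃) + x₂(y₃-y₁) + x₃(y₁-y₂)|
Area = (1/2)|10((-13)-(-11)) + 8((-11)-6) + (-1)(6-(-13))|
Area = (1/2)|10*(-2) + 8*(-17) + (-1)*19|
Area = (1/2)|(-20) + (-136) + (-19)|
Area = (1/2)*175 = 87.50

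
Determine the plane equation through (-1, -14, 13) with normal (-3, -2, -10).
d = n·P = (-3)(-1) + (-2)(-14) + (-10)(13) = -99
Plane: -3x - 2y - 10z = -99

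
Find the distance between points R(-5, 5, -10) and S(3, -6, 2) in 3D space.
d = √[(8)² + (-11)² + (12)²] = √329 = 18.14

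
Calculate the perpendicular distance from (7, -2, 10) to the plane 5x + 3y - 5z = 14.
d = |5(7) + 3(-2) + (-5)(10) - (14)| / √(5² + 3² + (-5)²) = 35/√59 = 4.557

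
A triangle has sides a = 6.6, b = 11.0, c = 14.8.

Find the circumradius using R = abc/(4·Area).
s = (a+b+c)/2 = 16.2
Area = √(s(s-a)(s-b)(s-c)) = √(16.2·9.6·5.2·1.4) = 33.648
R = abc/(4·Area) = (6.6·11.0·14.8)/(4·33.648) = 1074.48/134.592 = 7.983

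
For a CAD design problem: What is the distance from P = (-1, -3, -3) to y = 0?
d = |0(-1) + 1(-3) + 0(-3) - (0)| / √(0² + 1² + 0²) = 3/√1 = 3.0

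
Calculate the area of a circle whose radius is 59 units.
Area = pi * r²
Area = pi * 59²
Area = pi * 3481
Area = 10935.88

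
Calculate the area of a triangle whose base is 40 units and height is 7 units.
Area = (1/2) * base * height
Area = (1/2) * 40 * 7
Area = 140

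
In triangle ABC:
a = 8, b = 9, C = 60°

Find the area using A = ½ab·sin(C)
A = ½·8·9·sin(60°) = ½·72·0.866025 = 31.18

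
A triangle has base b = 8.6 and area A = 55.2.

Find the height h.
A = ½bh  →  h = 2A/b
h = 2·55.2/8.6 = 12.84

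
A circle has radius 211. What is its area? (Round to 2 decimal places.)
Area = pi * r²
Area = pi * 211²
Area = pi * 44521
Area = 139866.85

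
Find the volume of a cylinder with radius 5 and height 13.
Volume = pi * r² * h
Volume = pi * 5² * 13
Volume = pi * 25 * 13
Volume = pi * 325
Volume = 1021.02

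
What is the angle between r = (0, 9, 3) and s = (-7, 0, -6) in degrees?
r·s = -18, |r|² = 90, |s|² = 85
cos θ = -18/√7650 ≈ -0.2058
θ ≈ 101.9°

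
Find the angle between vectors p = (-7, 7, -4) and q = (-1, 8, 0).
p·q = 63, |p|² = 114, |q|² = 65
cos θ = 63/√7410 ≈ 0.7319
θ ≈ 42.96°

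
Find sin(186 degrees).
sin(186 degrees) = -0.1045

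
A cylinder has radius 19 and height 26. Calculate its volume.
Volume = pi * r² * h
Volume = pi * 19² * 26
Volume = pi * 361 * 26
Volume = pi * 9386
Volume = 29486.99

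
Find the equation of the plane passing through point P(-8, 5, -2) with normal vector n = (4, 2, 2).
d = n·P = (4)(-8) + (2)(5) + (2)(-2) = -26
Plane: 4x + 2y + 2z = -26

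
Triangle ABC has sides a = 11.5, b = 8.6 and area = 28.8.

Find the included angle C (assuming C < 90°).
Area = ½ab·sin(C)  →  sin(C) = 2·Area/(ab)
sin(C) = 2·28.8/(11.5·8.6) = 0.582406
C = arcsin(0.582406) = 35.62°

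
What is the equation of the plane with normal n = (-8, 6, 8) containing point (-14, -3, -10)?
d = n·P = (-8)(-14) + (6)(-3) + (8)(-10) = 14
Plane: -8x + 6y + 8z = 14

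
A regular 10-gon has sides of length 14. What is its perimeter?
Perimeter = number of sides * side length
Perimeter = 10 * 14
Perimeter = 140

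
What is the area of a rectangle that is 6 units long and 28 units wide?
Area = length * width
Area = 6 * 28
Area = 168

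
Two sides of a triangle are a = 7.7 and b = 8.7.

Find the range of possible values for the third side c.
By the triangle inequality: |a - b| < c < a + b
|7.7 - 8.7| < c < 7.7 + 8.7
1 < c < 16.4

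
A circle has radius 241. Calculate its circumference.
Circumference = 2 * pi * r
Circumference = 2 * pi * 241
Circumference = 1514.25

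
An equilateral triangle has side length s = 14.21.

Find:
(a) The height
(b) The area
(a) Height h = s·√3/2 = 14.21·√3/2 = 12.31
(b) Area = (√3/4)·s² = (√3/4)·14.21² = (√3/4)·201.924 = 87.44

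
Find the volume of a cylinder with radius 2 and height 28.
Volume = pi * r² * h
Volume = pi * 2² * 28
Volume = pi * 4 * 28
Volume = pi * 112
Volume = 351.86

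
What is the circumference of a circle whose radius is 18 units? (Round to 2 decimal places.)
Circumference = 2 * pi * r
Circumference = 2 * pi * 18
Circumference = 113.10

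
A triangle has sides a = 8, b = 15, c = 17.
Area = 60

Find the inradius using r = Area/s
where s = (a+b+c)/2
s = (8+15+17)/2 = 20
r = Area/s = 60/20 = 3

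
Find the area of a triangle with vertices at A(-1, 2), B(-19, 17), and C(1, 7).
Using the coordinate formula: Area = (1/2)|x₁(y₂-y₃) + x₂(y₃-y₁) + x₃(y₁-y₂)|
Area = (1/2)|(-1)(17-7) + (-19)(7-2) + 1(2-17)|
Area = (1/2)|(-1)*10 + (-19)*5 + 1*(-15)|
Area = (1/2)|(-10) + (-95) + (-15)|
Area = (1/2)*120 = 60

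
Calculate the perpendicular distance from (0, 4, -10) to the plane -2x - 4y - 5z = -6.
d = |(-2)(0) + (-4)(4) + (-5)(-10) - (-6)| / √((-2)² + (-4)² + (-5)²) = 40/√45 = 5.963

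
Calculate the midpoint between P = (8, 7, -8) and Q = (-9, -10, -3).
Midpoint = ((8-9)/2, (7-10)/2, (-8-3)/2) = (-0.5, -1.5, -5.5)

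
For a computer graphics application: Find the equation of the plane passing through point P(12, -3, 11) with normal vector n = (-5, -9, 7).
d = n·P = (-5)(12) + (-9)(-3) + (7)(11) = 44
Plane: -5x - 9y + 7z = 44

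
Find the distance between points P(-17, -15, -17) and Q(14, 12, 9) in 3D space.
d = √[(31)² + (27)² + (26)²] = √2366 = 48.64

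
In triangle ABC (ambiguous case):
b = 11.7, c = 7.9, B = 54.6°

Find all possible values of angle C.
sin(C)/c = sin(B)/b  →  sin(C) = c·sin(B)/b = 7.9·sin(54.6°)/11.7 = 0.550385
C₁ = arcsin(0.550385) = 33.39°,  C₂ = 180° - C₁ = 146.61°
Check C₂: A = 180° - 54.6° - 146.61° = -21.21° ≤ 0, rejected
C = 33.39° (one solution)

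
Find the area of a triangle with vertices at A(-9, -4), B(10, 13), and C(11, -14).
Using the coordinate formula: Area = (1/2)|x₁(y₂-y₃) + x₂(y₃-y₁) + x₃(y₁-y₂)|
Area = (1/2)|(-9)(13-(-14)) + 10((-14)-(-4)) + 11((-4)-13)|
Area = (1/2)|(-9)*27 + 10*(-10) + 11*(-17)|
Area = (1/2)|(-243) + (-100) + (-187)|
Area = (1/2)*530 = 265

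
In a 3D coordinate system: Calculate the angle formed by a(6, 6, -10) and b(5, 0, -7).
a·b = 100, |a|² = 172, |b|² = 74
cos θ = 100/√12728 ≈ 0.8864
θ ≈ 27.58°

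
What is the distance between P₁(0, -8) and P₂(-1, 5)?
Using the distance formula: d = sqrt((x₂-x₁)² + (y₂-y₁)²)
dx = (-1) - 0 = -1
dy = 5 - (-8) = 13
d = sqrt((-1)² + 13²) = sqrt(1 + 169) = sqrt(170) = 13.04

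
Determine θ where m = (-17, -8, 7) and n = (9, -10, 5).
m·n = -38, |m|² = 402, |n|² = 206
cos θ = -38/√82812 ≈ -0.132
θ ≈ 97.59°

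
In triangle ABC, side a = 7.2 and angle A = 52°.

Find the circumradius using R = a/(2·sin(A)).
R = a/(2·sin(A)) = 7.2/(2·sin(52°))
R = 7.2/(2·0.788011) = 7.2/1.576022 = 4.568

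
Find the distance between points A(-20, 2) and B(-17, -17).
Using the distance formula: d = sqrt((x₂-x₁)² + (y₂-y₁)²)
dx = (-17) - (-20) = 3
dy = (-17) - 2 = -19
d = sqrt(3² + (-19)²) = sqrt(9 + 361) = sqrt(370) = 19.24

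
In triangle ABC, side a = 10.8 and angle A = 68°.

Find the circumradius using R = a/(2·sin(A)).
R = a/(2·sin(A)) = 10.8/(2·sin(68°))
R = 10.8/(2·0.927184) = 10.8/1.854368 = 5.824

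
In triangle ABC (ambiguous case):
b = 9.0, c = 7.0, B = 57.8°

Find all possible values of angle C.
sin(C)/c = sin(B)/b  →  sin(C) = c·sin(B)/b = 7.0·sin(57.8°)/9.0 = 0.658150
C₁ = arcsin(0.658150) = 41.16°,  C₂ = 180° - C₁ = 138.84°
Check C₂: A = 180° - 57.8° - 138.84° = -16.64° ≤ 0, rejected
C = 41.16° (one solution)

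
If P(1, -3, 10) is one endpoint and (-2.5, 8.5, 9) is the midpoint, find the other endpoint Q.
Q = (2×(-2.5) - 1, 2×8.5 - (-3), 2×9 - 10) = (-6, 20, 8)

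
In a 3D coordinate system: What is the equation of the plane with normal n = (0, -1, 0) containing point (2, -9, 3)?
d = n·P = (0)(2) + (-1)(-9) + (0)(3) = 9
Plane: -y = 9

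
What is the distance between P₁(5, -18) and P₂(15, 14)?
Using the distance formula: d = sqrt((x₂-x₁)² + (y₂-y₁)²)
dx = 15 - 5 = 10
dy = 14 - (-18) = 32
d = sqrt(10² + 32²) = sqrt(100 + 1024) = sqrt(1124) = 33.53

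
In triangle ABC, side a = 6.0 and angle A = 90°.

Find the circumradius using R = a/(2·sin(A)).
R = a/(2·sin(A)) = 6.0/(2·sin(90°))
R = 6.0/(2·1.000000) = 6.0/2.000000 = 3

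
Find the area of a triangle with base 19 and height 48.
Area = (1/2) * base * height
Area = (1/2) * 19 * 48
Area = 456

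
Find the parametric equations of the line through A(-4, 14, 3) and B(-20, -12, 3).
Direction vector d = B - A = (-16, -26, 0)
x = -4 - 16t, y = 14 - 26t, z = 3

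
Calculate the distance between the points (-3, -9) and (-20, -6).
Using the distance formula: d = sqrt((x₂-x₁)² + (y₂-y₁)²)
dx = (-20) - (-3) = -17
dy = (-6) - (-9) = 3
d = sqrt((-17)² + 3²) = sqrt(289 + 9) = sqrt(298) = 17.26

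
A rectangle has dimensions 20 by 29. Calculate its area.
Area = length * width
Area = 20 * 29
Area = 580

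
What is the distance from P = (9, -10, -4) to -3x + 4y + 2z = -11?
d = |(-3)(9) + 4(-10) + 2(-4) - (-11)| / √((-3)² + 4² + 2²) = 64/√29 = 11.88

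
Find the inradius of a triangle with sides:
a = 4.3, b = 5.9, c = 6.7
s = (a+b+c)/2 = (4.3+5.9+6.7)/2 = 8.45
Area = √(s(s-a)(s-b)(s-c)) = √(8.45·4.15·2.55·1.75) = 12.5095
r = Area/s = 12.5095/8.45 = 1.48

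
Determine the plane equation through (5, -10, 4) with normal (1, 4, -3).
d = n·P = (1)(5) + (4)(-10) + (-3)(4) = -47
Plane: x + 4y - 3z = -47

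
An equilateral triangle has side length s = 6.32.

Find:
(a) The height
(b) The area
(a) Height h = s·√3/2 = 6.32·√3/2 = 5.473
(b) Area = (√3/4)·s² = (√3/4)·6.32² = (√3/4)·39.9424 = 17.3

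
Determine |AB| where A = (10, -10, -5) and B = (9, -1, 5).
d = √[(-1)² + (9)² + (10)²] = √182 = 13.49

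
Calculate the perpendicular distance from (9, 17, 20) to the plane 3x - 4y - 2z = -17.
d = |3(9) + (-4)(17) + (-2)(20) - (-17)| / √(3² + (-4)² + (-2)²) = 64/√29 = 11.88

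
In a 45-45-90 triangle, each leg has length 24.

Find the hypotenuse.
Hypotenuse = 24√2 = 33.94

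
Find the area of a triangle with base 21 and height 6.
Area = (1/2) * base * height
Area = (1/2) * 21 * 6
Area = 63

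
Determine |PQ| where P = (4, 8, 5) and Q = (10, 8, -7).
d = √[(6)² + (0)² + (-12)²] = √180 = 13.42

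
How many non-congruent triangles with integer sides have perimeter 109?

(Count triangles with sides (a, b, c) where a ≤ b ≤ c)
With a ≤ b ≤ c and a + b + c = 109, the triangle inequality a + b > c gives c < 109/2, so c ≤ 54.
Iterate a from 1 to ⌊p/3⌋ = 36; for each a, b ranges from a to ⌊(p−a)/2⌋ with c = p − a − b, keeping only c ≥ b.
Triples: (1, 54, 54), (2, 53, 54), (3, 52, 54), …
Count = 261 triangles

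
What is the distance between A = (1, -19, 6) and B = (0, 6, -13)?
d = √[(-1)² + (25)² + (-19)²] = √987 = 31.42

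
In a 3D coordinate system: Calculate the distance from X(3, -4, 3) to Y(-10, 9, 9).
d = √[(-13)² + (13)² + (6)²] = √374 = 19.34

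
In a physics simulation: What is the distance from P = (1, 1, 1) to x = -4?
d = |1(1) + 0(1) + 0(1) - (-4)| / √(1² + 0² + 0²) = 5/√1 = 5.0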